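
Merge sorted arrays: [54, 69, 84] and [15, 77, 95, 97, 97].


Take 15 from B
Take 54 from A
Take 69 from A
Take 77 from B
Take 84 from A

Merged: [15, 54, 69, 77, 84, 95, 97, 97]


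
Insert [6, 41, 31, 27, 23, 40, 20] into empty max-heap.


Insert 6: [6]
Insert 41: [41, 6]
Insert 31: [41, 6, 31]
Insert 27: [41, 27, 31, 6]
Insert 23: [41, 27, 31, 6, 23]
Insert 40: [41, 27, 40, 6, 23, 31]
Insert 20: [41, 27, 40, 6, 23, 31, 20]

Final heap: [41, 27, 40, 6, 23, 31, 20]


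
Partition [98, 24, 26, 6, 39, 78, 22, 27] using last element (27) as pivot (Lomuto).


Pivot: 27
  24 <= 27: swap -> [24, 98, 26, 6, 39, 78, 22, 27]
  26 <= 27: swap -> [24, 26, 98, 6, 39, 78, 22, 27]
  6 <= 27: swap -> [24, 26, 6, 98, 39, 78, 22, 27]
  22 <= 27: swap -> [24, 26, 6, 22, 39, 78, 98, 27]
Place pivot at 4: [24, 26, 6, 22, 27, 78, 98, 39]

Partitioned: [24, 26, 6, 22, 27, 78, 98, 39]


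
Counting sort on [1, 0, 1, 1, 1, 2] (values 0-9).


Input: [1, 0, 1, 1, 1, 2]
Counts: [1, 4, 1, 0, 0, 0, 0, 0, 0, 0]

Sorted: [0, 1, 1, 1, 1, 2]


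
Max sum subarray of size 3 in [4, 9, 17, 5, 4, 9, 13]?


[0:3]: 30
[1:4]: 31
[2:5]: 26
[3:6]: 18
[4:7]: 26

Max: 31 at [1:4]


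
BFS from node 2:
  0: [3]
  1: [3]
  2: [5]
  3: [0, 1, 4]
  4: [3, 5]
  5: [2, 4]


Visit 2, enqueue [5]
Visit 5, enqueue [4]
Visit 4, enqueue [3]
Visit 3, enqueue [0, 1]
Visit 0, enqueue []
Visit 1, enqueue []

BFS order: [2, 5, 4, 3, 0, 1]


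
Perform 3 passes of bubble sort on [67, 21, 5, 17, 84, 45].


Initial: [67, 21, 5, 17, 84, 45]
Pass 1: [21, 5, 17, 67, 45, 84] (4 swaps)
Pass 2: [5, 17, 21, 45, 67, 84] (3 swaps)
Pass 3: [5, 17, 21, 45, 67, 84] (0 swaps)

After 3 passes: [5, 17, 21, 45, 67, 84]


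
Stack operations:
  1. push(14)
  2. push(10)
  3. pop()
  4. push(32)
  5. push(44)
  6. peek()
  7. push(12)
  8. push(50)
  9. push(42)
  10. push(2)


push(14) -> [14]
push(10) -> [14, 10]
pop()->10, [14]
push(32) -> [14, 32]
push(44) -> [14, 32, 44]
peek()->44
push(12) -> [14, 32, 44, 12]
push(50) -> [14, 32, 44, 12, 50]
push(42) -> [14, 32, 44, 12, 50, 42]
push(2) -> [14, 32, 44, 12, 50, 42, 2]

Final stack: [14, 32, 44, 12, 50, 42, 2]


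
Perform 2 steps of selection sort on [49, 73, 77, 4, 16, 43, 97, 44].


Initial: [49, 73, 77, 4, 16, 43, 97, 44]
Step 1: min=4 at 3
  Swap: [4, 73, 77, 49, 16, 43, 97, 44]
Step 2: min=16 at 4
  Swap: [4, 16, 77, 49, 73, 43, 97, 44]

After 2 steps: [4, 16, 77, 49, 73, 43, 97, 44]


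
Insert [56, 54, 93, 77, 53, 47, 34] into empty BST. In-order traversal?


Insert 56: root
Insert 54: L from 56
Insert 93: R from 56
Insert 77: R from 56 -> L from 93
Insert 53: L from 56 -> L from 54
Insert 47: L from 56 -> L from 54 -> L from 53
Insert 34: L from 56 -> L from 54 -> L from 53 -> L from 47

In-order: [34, 47, 53, 54, 56, 77, 93]


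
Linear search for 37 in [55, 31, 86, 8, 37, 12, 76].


i=0: 55!=37
i=1: 31!=37
i=2: 86!=37
i=3: 8!=37
i=4: 37==37 found!

Found at 4, 5 comps


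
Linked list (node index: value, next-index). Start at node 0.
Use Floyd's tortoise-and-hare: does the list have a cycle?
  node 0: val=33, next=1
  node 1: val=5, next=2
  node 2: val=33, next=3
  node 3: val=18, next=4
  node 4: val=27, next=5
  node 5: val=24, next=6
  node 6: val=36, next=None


Floyd's tortoise (slow, +1) and hare (fast, +2):
  init: slow=0, fast=0
  step 1: slow=1, fast=2
  step 2: slow=2, fast=4
  step 3: slow=3, fast=6
  step 4: fast -> None, no cycle

Cycle: no


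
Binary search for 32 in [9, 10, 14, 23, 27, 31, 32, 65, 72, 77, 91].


Step 1: lo=0, hi=10, mid=5, val=31
Step 2: lo=6, hi=10, mid=8, val=72
Step 3: lo=6, hi=7, mid=6, val=32

Found at index 6


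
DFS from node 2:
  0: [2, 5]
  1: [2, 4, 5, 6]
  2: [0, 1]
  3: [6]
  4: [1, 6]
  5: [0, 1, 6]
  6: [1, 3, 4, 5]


Visit 2, push [1, 0]
Visit 0, push [5]
Visit 5, push [6, 1]
Visit 1, push [6, 4]
Visit 4, push [6]
Visit 6, push [3]
Visit 3, push []

DFS order: [2, 0, 5, 1, 4, 6, 3]


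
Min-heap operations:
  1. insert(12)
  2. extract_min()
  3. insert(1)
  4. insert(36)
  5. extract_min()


insert(12) -> [12]
extract_min()->12, []
insert(1) -> [1]
insert(36) -> [1, 36]
extract_min()->1, [36]

Final heap: [36]


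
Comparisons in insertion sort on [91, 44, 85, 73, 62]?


Algorithm: insertion sort
Input: [91, 44, 85, 73, 62]
Sorted: [44, 62, 73, 85, 91]

10


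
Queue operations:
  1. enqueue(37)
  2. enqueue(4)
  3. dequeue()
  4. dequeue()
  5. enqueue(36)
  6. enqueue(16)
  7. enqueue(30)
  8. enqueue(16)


enqueue(37) -> [37]
enqueue(4) -> [37, 4]
dequeue()->37, [4]
dequeue()->4, []
enqueue(36) -> [36]
enqueue(16) -> [36, 16]
enqueue(30) -> [36, 16, 30]
enqueue(16) -> [36, 16, 30, 16]

Final queue: [36, 16, 30, 16]


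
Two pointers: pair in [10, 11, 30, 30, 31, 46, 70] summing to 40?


lo=0(10)+hi=6(70)=80
lo=0(10)+hi=5(46)=56
lo=0(10)+hi=4(31)=41
lo=0(10)+hi=3(30)=40

Yes: 10+30=40


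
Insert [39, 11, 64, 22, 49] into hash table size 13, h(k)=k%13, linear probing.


Insert 39: h=0 -> slot 0
Insert 11: h=11 -> slot 11
Insert 64: h=12 -> slot 12
Insert 22: h=9 -> slot 9
Insert 49: h=10 -> slot 10

Table: [39, None, None, None, None, None, None, None, None, 22, 49, 11, 64]


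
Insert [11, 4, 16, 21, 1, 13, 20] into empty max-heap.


Insert 11: [11]
Insert 4: [11, 4]
Insert 16: [16, 4, 11]
Insert 21: [21, 16, 11, 4]
Insert 1: [21, 16, 11, 4, 1]
Insert 13: [21, 16, 13, 4, 1, 11]
Insert 20: [21, 16, 20, 4, 1, 11, 13]

Final heap: [21, 16, 20, 4, 1, 11, 13]


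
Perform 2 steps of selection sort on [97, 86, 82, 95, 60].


Initial: [97, 86, 82, 95, 60]
Step 1: min=60 at 4
  Swap: [60, 86, 82, 95, 97]
Step 2: min=82 at 2
  Swap: [60, 82, 86, 95, 97]

After 2 steps: [60, 82, 86, 95, 97]


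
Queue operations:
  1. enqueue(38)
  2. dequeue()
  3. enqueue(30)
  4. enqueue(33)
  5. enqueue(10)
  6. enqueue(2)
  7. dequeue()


enqueue(38) -> [38]
dequeue()->38, []
enqueue(30) -> [30]
enqueue(33) -> [30, 33]
enqueue(10) -> [30, 33, 10]
enqueue(2) -> [30, 33, 10, 2]
dequeue()->30, [33, 10, 2]

Final queue: [33, 10, 2]


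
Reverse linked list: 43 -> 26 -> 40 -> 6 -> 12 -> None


Step 1: curr=43, set curr.next=prev(None) | reversed so far: 43
Step 2: curr=26, set curr.next=prev(43) | reversed so far: 26 -> 43
Step 3: curr=40, set curr.next=prev(26) | reversed so far: 40 -> 26 -> 43
Step 4: curr=6, set curr.next=prev(40) | reversed so far: 6 -> 40 -> 26 -> 43
Step 5: curr=12, set curr.next=prev(6) | reversed so far: 12 -> 6 -> 40 -> 26 -> 43

12 -> 6 -> 40 -> 26 -> 43 -> None


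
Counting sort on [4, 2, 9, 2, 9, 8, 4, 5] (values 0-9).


Input: [4, 2, 9, 2, 9, 8, 4, 5]
Counts: [0, 0, 2, 0, 2, 1, 0, 0, 1, 2]

Sorted: [2, 2, 4, 4, 5, 8, 9, 9]


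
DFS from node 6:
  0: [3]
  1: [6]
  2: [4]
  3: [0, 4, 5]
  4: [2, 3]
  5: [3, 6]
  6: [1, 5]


Visit 6, push [5, 1]
Visit 1, push []
Visit 5, push [3]
Visit 3, push [4, 0]
Visit 0, push []
Visit 4, push [2]
Visit 2, push []

DFS order: [6, 1, 5, 3, 0, 4, 2]


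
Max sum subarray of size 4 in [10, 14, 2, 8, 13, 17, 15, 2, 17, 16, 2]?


[0:4]: 34
[1:5]: 37
[2:6]: 40
[3:7]: 53
[4:8]: 47
[5:9]: 51
[6:10]: 50
[7:11]: 37

Max: 53 at [3:7]


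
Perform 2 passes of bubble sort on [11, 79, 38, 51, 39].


Initial: [11, 79, 38, 51, 39]
Pass 1: [11, 38, 51, 39, 79] (3 swaps)
Pass 2: [11, 38, 39, 51, 79] (1 swaps)

After 2 passes: [11, 38, 39, 51, 79]


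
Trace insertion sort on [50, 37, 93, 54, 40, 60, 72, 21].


Initial: [50, 37, 93, 54, 40, 60, 72, 21]
Insert 37: [37, 50, 93, 54, 40, 60, 72, 21]
Insert 93: [37, 50, 93, 54, 40, 60, 72, 21]
Insert 54: [37, 50, 54, 93, 40, 60, 72, 21]
Insert 40: [37, 40, 50, 54, 93, 60, 72, 21]
Insert 60: [37, 40, 50, 54, 60, 93, 72, 21]
Insert 72: [37, 40, 50, 54, 60, 72, 93, 21]
Insert 21: [21, 37, 40, 50, 54, 60, 72, 93]

Sorted: [21, 37, 40, 50, 54, 60, 72, 93]


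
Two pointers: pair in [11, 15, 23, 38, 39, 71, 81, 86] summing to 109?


lo=0(11)+hi=7(86)=97
lo=1(15)+hi=7(86)=101
lo=2(23)+hi=7(86)=109

Yes: 23+86=109


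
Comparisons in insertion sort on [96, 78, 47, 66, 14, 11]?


Algorithm: insertion sort
Input: [96, 78, 47, 66, 14, 11]
Sorted: [11, 14, 47, 66, 78, 96]

15


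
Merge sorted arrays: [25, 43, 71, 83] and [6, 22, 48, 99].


Take 6 from B
Take 22 from B
Take 25 from A
Take 43 from A
Take 48 from B
Take 71 from A
Take 83 from A

Merged: [6, 22, 25, 43, 48, 71, 83, 99]


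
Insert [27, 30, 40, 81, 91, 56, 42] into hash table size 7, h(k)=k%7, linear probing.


Insert 27: h=6 -> slot 6
Insert 30: h=2 -> slot 2
Insert 40: h=5 -> slot 5
Insert 81: h=4 -> slot 4
Insert 91: h=0 -> slot 0
Insert 56: h=0, 1 probes -> slot 1
Insert 42: h=0, 3 probes -> slot 3

Table: [91, 56, 30, 42, 81, 40, 27]


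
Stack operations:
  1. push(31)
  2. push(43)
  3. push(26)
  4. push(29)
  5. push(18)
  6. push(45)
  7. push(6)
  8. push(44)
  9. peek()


push(31) -> [31]
push(43) -> [31, 43]
push(26) -> [31, 43, 26]
push(29) -> [31, 43, 26, 29]
push(18) -> [31, 43, 26, 29, 18]
push(45) -> [31, 43, 26, 29, 18, 45]
push(6) -> [31, 43, 26, 29, 18, 45, 6]
push(44) -> [31, 43, 26, 29, 18, 45, 6, 44]
peek()->44

Final stack: [31, 43, 26, 29, 18, 45, 6, 44]


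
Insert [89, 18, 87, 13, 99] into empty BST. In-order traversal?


Insert 89: root
Insert 18: L from 89
Insert 87: L from 89 -> R from 18
Insert 13: L from 89 -> L from 18
Insert 99: R from 89

In-order: [13, 18, 87, 89, 99]


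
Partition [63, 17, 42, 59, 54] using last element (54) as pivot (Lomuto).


Pivot: 54
  17 <= 54: swap -> [17, 63, 42, 59, 54]
  42 <= 54: swap -> [17, 42, 63, 59, 54]
Place pivot at 2: [17, 42, 54, 59, 63]

Partitioned: [17, 42, 54, 59, 63]


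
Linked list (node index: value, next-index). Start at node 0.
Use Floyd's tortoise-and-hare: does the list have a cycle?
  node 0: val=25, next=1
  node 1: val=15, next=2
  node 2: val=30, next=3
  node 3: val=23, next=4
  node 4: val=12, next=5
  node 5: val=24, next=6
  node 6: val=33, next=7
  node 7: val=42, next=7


Floyd's tortoise (slow, +1) and hare (fast, +2):
  init: slow=0, fast=0
  step 1: slow=1, fast=2
  step 2: slow=2, fast=4
  step 3: slow=3, fast=6
  step 4: slow=4, fast=7
  step 5: slow=5, fast=7
  step 6: slow=6, fast=7
  step 7: slow=7, fast=7
  slow == fast at node 7: cycle detected

Cycle: yes


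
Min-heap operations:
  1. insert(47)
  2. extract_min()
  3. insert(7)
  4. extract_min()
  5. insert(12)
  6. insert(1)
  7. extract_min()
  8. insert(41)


insert(47) -> [47]
extract_min()->47, []
insert(7) -> [7]
extract_min()->7, []
insert(12) -> [12]
insert(1) -> [1, 12]
extract_min()->1, [12]
insert(41) -> [12, 41]

Final heap: [12, 41]


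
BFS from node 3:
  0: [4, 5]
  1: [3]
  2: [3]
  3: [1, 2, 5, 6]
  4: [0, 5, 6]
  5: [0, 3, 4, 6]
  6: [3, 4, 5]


Visit 3, enqueue [1, 2, 5, 6]
Visit 1, enqueue []
Visit 2, enqueue []
Visit 5, enqueue [0, 4]
Visit 6, enqueue []
Visit 0, enqueue []
Visit 4, enqueue []

BFS order: [3, 1, 2, 5, 6, 0, 4]


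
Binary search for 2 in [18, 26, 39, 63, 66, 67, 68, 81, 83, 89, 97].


Step 1: lo=0, hi=10, mid=5, val=67
Step 2: lo=0, hi=4, mid=2, val=39
Step 3: lo=0, hi=1, mid=0, val=18

Not found


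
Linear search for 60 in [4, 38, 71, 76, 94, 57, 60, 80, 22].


i=0: 4!=60
i=1: 38!=60
i=2: 71!=60
i=3: 76!=60
i=4: 94!=60
i=5: 57!=60
i=6: 60==60 found!

Found at 6, 7 comps


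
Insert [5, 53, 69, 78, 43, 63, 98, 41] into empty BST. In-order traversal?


Insert 5: root
Insert 53: R from 5
Insert 69: R from 5 -> R from 53
Insert 78: R from 5 -> R from 53 -> R from 69
Insert 43: R from 5 -> L from 53
Insert 63: R from 5 -> R from 53 -> L from 69
Insert 98: R from 5 -> R from 53 -> R from 69 -> R from 78
Insert 41: R from 5 -> L from 53 -> L from 43

In-order: [5, 41, 43, 53, 63, 69, 78, 98]


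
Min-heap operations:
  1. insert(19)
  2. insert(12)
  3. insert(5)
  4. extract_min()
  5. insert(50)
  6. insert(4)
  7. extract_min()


insert(19) -> [19]
insert(12) -> [12, 19]
insert(5) -> [5, 19, 12]
extract_min()->5, [12, 19]
insert(50) -> [12, 19, 50]
insert(4) -> [4, 12, 50, 19]
extract_min()->4, [12, 19, 50]

Final heap: [12, 19, 50]


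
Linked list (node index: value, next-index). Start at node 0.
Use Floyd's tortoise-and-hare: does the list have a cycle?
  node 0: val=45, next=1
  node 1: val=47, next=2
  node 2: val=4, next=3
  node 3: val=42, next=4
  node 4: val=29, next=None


Floyd's tortoise (slow, +1) and hare (fast, +2):
  init: slow=0, fast=0
  step 1: slow=1, fast=2
  step 2: slow=2, fast=4
  step 3: fast -> None, no cycle

Cycle: no


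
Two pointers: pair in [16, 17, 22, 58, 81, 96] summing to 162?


lo=0(16)+hi=5(96)=112
lo=1(17)+hi=5(96)=113
lo=2(22)+hi=5(96)=118
lo=3(58)+hi=5(96)=154
lo=4(81)+hi=5(96)=177

No pair found


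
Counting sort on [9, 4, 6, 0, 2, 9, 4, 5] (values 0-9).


Input: [9, 4, 6, 0, 2, 9, 4, 5]
Counts: [1, 0, 1, 0, 2, 1, 1, 0, 0, 2]

Sorted: [0, 2, 4, 4, 5, 6, 9, 9]


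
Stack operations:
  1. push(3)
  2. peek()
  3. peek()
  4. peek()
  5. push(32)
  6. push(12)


push(3) -> [3]
peek()->3
peek()->3
peek()->3
push(32) -> [3, 32]
push(12) -> [3, 32, 12]

Final stack: [3, 32, 12]


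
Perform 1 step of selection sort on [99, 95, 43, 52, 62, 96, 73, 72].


Initial: [99, 95, 43, 52, 62, 96, 73, 72]
Step 1: min=43 at 2
  Swap: [43, 95, 99, 52, 62, 96, 73, 72]

After 1 step: [43, 95, 99, 52, 62, 96, 73, 72]


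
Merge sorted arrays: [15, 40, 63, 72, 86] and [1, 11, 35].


Take 1 from B
Take 11 from B
Take 15 from A
Take 35 from B

Merged: [1, 11, 15, 35, 40, 63, 72, 86]


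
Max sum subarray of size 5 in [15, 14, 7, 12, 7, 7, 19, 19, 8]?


[0:5]: 55
[1:6]: 47
[2:7]: 52
[3:8]: 64
[4:9]: 60

Max: 64 at [3:8]


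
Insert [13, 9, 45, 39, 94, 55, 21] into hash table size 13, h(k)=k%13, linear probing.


Insert 13: h=0 -> slot 0
Insert 9: h=9 -> slot 9
Insert 45: h=6 -> slot 6
Insert 39: h=0, 1 probes -> slot 1
Insert 94: h=3 -> slot 3
Insert 55: h=3, 1 probes -> slot 4
Insert 21: h=8 -> slot 8

Table: [13, 39, None, 94, 55, None, 45, None, 21, 9, None, None, None]


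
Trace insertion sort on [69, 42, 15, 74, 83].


Initial: [69, 42, 15, 74, 83]
Insert 42: [42, 69, 15, 74, 83]
Insert 15: [15, 42, 69, 74, 83]
Insert 74: [15, 42, 69, 74, 83]
Insert 83: [15, 42, 69, 74, 83]

Sorted: [15, 42, 69, 74, 83]


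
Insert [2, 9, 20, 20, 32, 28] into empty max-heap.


Insert 2: [2]
Insert 9: [9, 2]
Insert 20: [20, 2, 9]
Insert 20: [20, 20, 9, 2]
Insert 32: [32, 20, 9, 2, 20]
Insert 28: [32, 20, 28, 2, 20, 9]

Final heap: [32, 20, 28, 2, 20, 9]


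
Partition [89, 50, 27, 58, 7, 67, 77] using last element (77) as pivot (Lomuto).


Pivot: 77
  50 <= 77: swap -> [50, 89, 27, 58, 7, 67, 77]
  27 <= 77: swap -> [50, 27, 89, 58, 7, 67, 77]
  58 <= 77: swap -> [50, 27, 58, 89, 7, 67, 77]
  7 <= 77: swap -> [50, 27, 58, 7, 89, 67, 77]
  67 <= 77: swap -> [50, 27, 58, 7, 67, 89, 77]
Place pivot at 5: [50, 27, 58, 7, 67, 77, 89]

Partitioned: [50, 27, 58, 7, 67, 77, 89]


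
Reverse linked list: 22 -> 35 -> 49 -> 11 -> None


Step 1: curr=22, set curr.next=prev(None) | reversed so far: 22
Step 2: curr=35, set curr.next=prev(22) | reversed so far: 35 -> 22
Step 3: curr=49, set curr.next=prev(35) | reversed so far: 49 -> 35 -> 22
Step 4: curr=11, set curr.next=prev(49) | reversed so far: 11 -> 49 -> 35 -> 22

11 -> 49 -> 35 -> 22 -> None


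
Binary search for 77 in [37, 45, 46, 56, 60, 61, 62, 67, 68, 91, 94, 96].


Step 1: lo=0, hi=11, mid=5, val=61
Step 2: lo=6, hi=11, mid=8, val=68
Step 3: lo=9, hi=11, mid=10, val=94
Step 4: lo=9, hi=9, mid=9, val=91

Not found


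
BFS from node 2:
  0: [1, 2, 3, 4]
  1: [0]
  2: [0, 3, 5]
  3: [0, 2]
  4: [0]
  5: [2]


Visit 2, enqueue [0, 3, 5]
Visit 0, enqueue [1, 4]
Visit 3, enqueue []
Visit 5, enqueue []
Visit 1, enqueue []
Visit 4, enqueue []

BFS order: [2, 0, 3, 5, 1, 4]


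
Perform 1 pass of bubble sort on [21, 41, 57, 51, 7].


Initial: [21, 41, 57, 51, 7]
Pass 1: [21, 41, 51, 7, 57] (2 swaps)

After 1 pass: [21, 41, 51, 7, 57]


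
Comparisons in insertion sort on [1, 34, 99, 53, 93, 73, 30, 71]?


Algorithm: insertion sort
Input: [1, 34, 99, 53, 93, 73, 30, 71]
Sorted: [1, 30, 34, 53, 71, 73, 93, 99]

19


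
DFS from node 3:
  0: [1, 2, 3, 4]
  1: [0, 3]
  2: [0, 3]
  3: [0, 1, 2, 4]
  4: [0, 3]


Visit 3, push [4, 2, 1, 0]
Visit 0, push [4, 2, 1]
Visit 1, push []
Visit 2, push []
Visit 4, push []

DFS order: [3, 0, 1, 2, 4]


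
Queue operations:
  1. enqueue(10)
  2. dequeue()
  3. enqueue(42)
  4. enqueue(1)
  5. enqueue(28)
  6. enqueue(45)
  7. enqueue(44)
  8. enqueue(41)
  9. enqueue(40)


enqueue(10) -> [10]
dequeue()->10, []
enqueue(42) -> [42]
enqueue(1) -> [42, 1]
enqueue(28) -> [42, 1, 28]
enqueue(45) -> [42, 1, 28, 45]
enqueue(44) -> [42, 1, 28, 45, 44]
enqueue(41) -> [42, 1, 28, 45, 44, 41]
enqueue(40) -> [42, 1, 28, 45, 44, 41, 40]

Final queue: [42, 1, 28, 45, 44, 41, 40]


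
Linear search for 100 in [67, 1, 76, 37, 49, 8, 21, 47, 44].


i=0: 67!=100
i=1: 1!=100
i=2: 76!=100
i=3: 37!=100
i=4: 49!=100
i=5: 8!=100
i=6: 21!=100
i=7: 47!=100
i=8: 44!=100

Not found, 9 comps


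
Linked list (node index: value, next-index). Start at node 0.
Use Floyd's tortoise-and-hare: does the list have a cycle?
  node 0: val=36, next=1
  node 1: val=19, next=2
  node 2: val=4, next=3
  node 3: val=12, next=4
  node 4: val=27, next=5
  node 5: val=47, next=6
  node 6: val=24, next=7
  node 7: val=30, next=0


Floyd's tortoise (slow, +1) and hare (fast, +2):
  init: slow=0, fast=0
  step 1: slow=1, fast=2
  step 2: slow=2, fast=4
  step 3: slow=3, fast=6
  step 4: slow=4, fast=0
  step 5: slow=5, fast=2
  step 6: slow=6, fast=4
  step 7: slow=7, fast=6
  step 8: slow=0, fast=0
  slow == fast at node 0: cycle detected

Cycle: yes


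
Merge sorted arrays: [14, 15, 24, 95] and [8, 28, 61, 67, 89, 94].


Take 8 from B
Take 14 from A
Take 15 from A
Take 24 from A
Take 28 from B
Take 61 from B
Take 67 from B
Take 89 from B
Take 94 from B

Merged: [8, 14, 15, 24, 28, 61, 67, 89, 94, 95]


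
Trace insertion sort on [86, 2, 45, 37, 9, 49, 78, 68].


Initial: [86, 2, 45, 37, 9, 49, 78, 68]
Insert 2: [2, 86, 45, 37, 9, 49, 78, 68]
Insert 45: [2, 45, 86, 37, 9, 49, 78, 68]
Insert 37: [2, 37, 45, 86, 9, 49, 78, 68]
Insert 9: [2, 9, 37, 45, 86, 49, 78, 68]
Insert 49: [2, 9, 37, 45, 49, 86, 78, 68]
Insert 78: [2, 9, 37, 45, 49, 78, 86, 68]
Insert 68: [2, 9, 37, 45, 49, 68, 78, 86]

Sorted: [2, 9, 37, 45, 49, 68, 78, 86]


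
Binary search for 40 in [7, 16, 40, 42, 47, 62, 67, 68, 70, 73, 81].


Step 1: lo=0, hi=10, mid=5, val=62
Step 2: lo=0, hi=4, mid=2, val=40

Found at index 2


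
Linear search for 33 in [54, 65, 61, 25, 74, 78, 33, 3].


i=0: 54!=33
i=1: 65!=33
i=2: 61!=33
i=3: 25!=33
i=4: 74!=33
i=5: 78!=33
i=6: 33==33 found!

Found at 6, 7 comps


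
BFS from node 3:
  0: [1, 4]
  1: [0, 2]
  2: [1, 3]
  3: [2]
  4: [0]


Visit 3, enqueue [2]
Visit 2, enqueue [1]
Visit 1, enqueue [0]
Visit 0, enqueue [4]
Visit 4, enqueue []

BFS order: [3, 2, 1, 0, 4]


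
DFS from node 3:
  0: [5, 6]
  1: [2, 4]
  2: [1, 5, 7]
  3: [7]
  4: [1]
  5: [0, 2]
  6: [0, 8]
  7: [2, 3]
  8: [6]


Visit 3, push [7]
Visit 7, push [2]
Visit 2, push [5, 1]
Visit 1, push [4]
Visit 4, push []
Visit 5, push [0]
Visit 0, push [6]
Visit 6, push [8]
Visit 8, push []

DFS order: [3, 7, 2, 1, 4, 5, 0, 6, 8]


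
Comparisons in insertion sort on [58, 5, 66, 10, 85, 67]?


Algorithm: insertion sort
Input: [58, 5, 66, 10, 85, 67]
Sorted: [5, 10, 58, 66, 67, 85]

8


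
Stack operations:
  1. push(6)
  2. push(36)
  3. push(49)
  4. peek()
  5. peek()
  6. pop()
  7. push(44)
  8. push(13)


push(6) -> [6]
push(36) -> [6, 36]
push(49) -> [6, 36, 49]
peek()->49
peek()->49
pop()->49, [6, 36]
push(44) -> [6, 36, 44]
push(13) -> [6, 36, 44, 13]

Final stack: [6, 36, 44, 13]


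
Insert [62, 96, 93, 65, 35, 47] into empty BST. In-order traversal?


Insert 62: root
Insert 96: R from 62
Insert 93: R from 62 -> L from 96
Insert 65: R from 62 -> L from 96 -> L from 93
Insert 35: L from 62
Insert 47: L from 62 -> R from 35

In-order: [35, 47, 62, 65, 93, 96]


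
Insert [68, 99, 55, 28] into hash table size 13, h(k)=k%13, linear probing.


Insert 68: h=3 -> slot 3
Insert 99: h=8 -> slot 8
Insert 55: h=3, 1 probes -> slot 4
Insert 28: h=2 -> slot 2

Table: [None, None, 28, 68, 55, None, None, None, 99, None, None, None, None]


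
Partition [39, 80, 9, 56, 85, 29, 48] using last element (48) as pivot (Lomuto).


Pivot: 48
  39 <= 48: advance i (no swap)
  9 <= 48: swap -> [39, 9, 80, 56, 85, 29, 48]
  29 <= 48: swap -> [39, 9, 29, 56, 85, 80, 48]
Place pivot at 3: [39, 9, 29, 48, 85, 80, 56]

Partitioned: [39, 9, 29, 48, 85, 80, 56]


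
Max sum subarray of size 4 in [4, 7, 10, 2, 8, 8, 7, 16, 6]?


[0:4]: 23
[1:5]: 27
[2:6]: 28
[3:7]: 25
[4:8]: 39
[5:9]: 37

Max: 39 at [4:8]


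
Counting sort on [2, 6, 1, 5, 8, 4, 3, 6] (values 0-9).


Input: [2, 6, 1, 5, 8, 4, 3, 6]
Counts: [0, 1, 1, 1, 1, 1, 2, 0, 1, 0]

Sorted: [1, 2, 3, 4, 5, 6, 6, 8]


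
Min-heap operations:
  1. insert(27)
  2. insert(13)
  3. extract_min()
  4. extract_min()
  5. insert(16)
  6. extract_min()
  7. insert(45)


insert(27) -> [27]
insert(13) -> [13, 27]
extract_min()->13, [27]
extract_min()->27, []
insert(16) -> [16]
extract_min()->16, []
insert(45) -> [45]

Final heap: [45]


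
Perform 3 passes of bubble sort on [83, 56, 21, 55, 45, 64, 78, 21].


Initial: [83, 56, 21, 55, 45, 64, 78, 21]
Pass 1: [56, 21, 55, 45, 64, 78, 21, 83] (7 swaps)
Pass 2: [21, 55, 45, 56, 64, 21, 78, 83] (4 swaps)
Pass 3: [21, 45, 55, 56, 21, 64, 78, 83] (2 swaps)

After 3 passes: [21, 45, 55, 56, 21, 64, 78, 83]


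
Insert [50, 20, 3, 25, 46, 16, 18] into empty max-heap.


Insert 50: [50]
Insert 20: [50, 20]
Insert 3: [50, 20, 3]
Insert 25: [50, 25, 3, 20]
Insert 46: [50, 46, 3, 20, 25]
Insert 16: [50, 46, 16, 20, 25, 3]
Insert 18: [50, 46, 18, 20, 25, 3, 16]

Final heap: [50, 46, 18, 20, 25, 3, 16]


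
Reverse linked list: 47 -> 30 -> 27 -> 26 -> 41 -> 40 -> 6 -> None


Step 1: curr=47, set curr.next=prev(None) | reversed so far: 47
Step 2: curr=30, set curr.next=prev(47) | reversed so far: 30 -> 47
Step 3: curr=27, set curr.next=prev(30) | reversed so far: 27 -> 30 -> 47
Step 4: curr=26, set curr.next=prev(27) | reversed so far: 26 -> 27 -> 30 -> 47
Step 5: curr=41, set curr.next=prev(26) | reversed so far: 41 -> 26 -> 27 -> 30 -> 47
Step 6: curr=40, set curr.next=prev(41) | reversed so far: 40 -> 41 -> 26 -> 27 -> 30 -> 47
Step 7: curr=6, set curr.next=prev(40) | reversed so far: 6 -> 40 -> 41 -> 26 -> 27 -> 30 -> 47

6 -> 40 -> 41 -> 26 -> 27 -> 30 -> 47 -> None


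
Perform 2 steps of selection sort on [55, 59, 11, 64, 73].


Initial: [55, 59, 11, 64, 73]
Step 1: min=11 at 2
  Swap: [11, 59, 55, 64, 73]
Step 2: min=55 at 2
  Swap: [11, 55, 59, 64, 73]

After 2 steps: [11, 55, 59, 64, 73]


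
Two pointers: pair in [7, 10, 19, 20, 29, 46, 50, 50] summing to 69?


lo=0(7)+hi=7(50)=57
lo=1(10)+hi=7(50)=60
lo=2(19)+hi=7(50)=69

Yes: 19+50=69


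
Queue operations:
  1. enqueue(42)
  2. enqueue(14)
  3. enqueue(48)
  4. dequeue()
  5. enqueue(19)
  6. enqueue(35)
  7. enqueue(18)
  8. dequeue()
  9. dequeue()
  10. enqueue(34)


enqueue(42) -> [42]
enqueue(14) -> [42, 14]
enqueue(48) -> [42, 14, 48]
dequeue()->42, [14, 48]
enqueue(19) -> [14, 48, 19]
enqueue(35) -> [14, 48, 19, 35]
enqueue(18) -> [14, 48, 19, 35, 18]
dequeue()->14, [48, 19, 35, 18]
dequeue()->48, [19, 35, 18]
enqueue(34) -> [19, 35, 18, 34]

Final queue: [19, 35, 18, 34]


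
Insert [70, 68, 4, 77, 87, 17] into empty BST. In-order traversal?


Insert 70: root
Insert 68: L from 70
Insert 4: L from 70 -> L from 68
Insert 77: R from 70
Insert 87: R from 70 -> R from 77
Insert 17: L from 70 -> L from 68 -> R from 4

In-order: [4, 17, 68, 70, 77, 87]


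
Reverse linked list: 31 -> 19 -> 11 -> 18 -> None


Step 1: curr=31, set curr.next=prev(None) | reversed so far: 31
Step 2: curr=19, set curr.next=prev(31) | reversed so far: 19 -> 31
Step 3: curr=11, set curr.next=prev(19) | reversed so far: 11 -> 19 -> 31
Step 4: curr=18, set curr.next=prev(11) | reversed so far: 18 -> 11 -> 19 -> 31

18 -> 11 -> 19 -> 31 -> None


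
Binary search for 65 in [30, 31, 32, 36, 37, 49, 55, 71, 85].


Step 1: lo=0, hi=8, mid=4, val=37
Step 2: lo=5, hi=8, mid=6, val=55
Step 3: lo=7, hi=8, mid=7, val=71

Not found


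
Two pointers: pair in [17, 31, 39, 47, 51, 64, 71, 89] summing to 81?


lo=0(17)+hi=7(89)=106
lo=0(17)+hi=6(71)=88
lo=0(17)+hi=5(64)=81

Yes: 17+64=81


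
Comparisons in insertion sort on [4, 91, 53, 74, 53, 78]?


Algorithm: insertion sort
Input: [4, 91, 53, 74, 53, 78]
Sorted: [4, 53, 53, 74, 78, 91]

10


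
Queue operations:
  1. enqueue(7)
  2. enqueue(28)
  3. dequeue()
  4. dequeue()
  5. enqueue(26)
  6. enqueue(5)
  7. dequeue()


enqueue(7) -> [7]
enqueue(28) -> [7, 28]
dequeue()->7, [28]
dequeue()->28, []
enqueue(26) -> [26]
enqueue(5) -> [26, 5]
dequeue()->26, [5]

Final queue: [5]


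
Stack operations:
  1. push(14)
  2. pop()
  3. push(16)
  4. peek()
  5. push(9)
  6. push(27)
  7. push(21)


push(14) -> [14]
pop()->14, []
push(16) -> [16]
peek()->16
push(9) -> [16, 9]
push(27) -> [16, 9, 27]
push(21) -> [16, 9, 27, 21]

Final stack: [16, 9, 27, 21]


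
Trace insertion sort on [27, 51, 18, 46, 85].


Initial: [27, 51, 18, 46, 85]
Insert 51: [27, 51, 18, 46, 85]
Insert 18: [18, 27, 51, 46, 85]
Insert 46: [18, 27, 46, 51, 85]
Insert 85: [18, 27, 46, 51, 85]

Sorted: [18, 27, 46, 51, 85]


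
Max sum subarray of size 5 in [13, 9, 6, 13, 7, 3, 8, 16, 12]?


[0:5]: 48
[1:6]: 38
[2:7]: 37
[3:8]: 47
[4:9]: 46

Max: 48 at [0:5]


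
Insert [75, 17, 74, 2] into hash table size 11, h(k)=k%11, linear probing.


Insert 75: h=9 -> slot 9
Insert 17: h=6 -> slot 6
Insert 74: h=8 -> slot 8
Insert 2: h=2 -> slot 2

Table: [None, None, 2, None, None, None, 17, None, 74, 75, None]


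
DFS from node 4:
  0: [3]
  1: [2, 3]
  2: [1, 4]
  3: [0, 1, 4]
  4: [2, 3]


Visit 4, push [3, 2]
Visit 2, push [1]
Visit 1, push [3]
Visit 3, push [0]
Visit 0, push []

DFS order: [4, 2, 1, 3, 0]


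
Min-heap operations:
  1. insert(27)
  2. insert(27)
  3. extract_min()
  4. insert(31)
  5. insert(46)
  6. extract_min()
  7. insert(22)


insert(27) -> [27]
insert(27) -> [27, 27]
extract_min()->27, [27]
insert(31) -> [27, 31]
insert(46) -> [27, 31, 46]
extract_min()->27, [31, 46]
insert(22) -> [22, 46, 31]

Final heap: [22, 46, 31]


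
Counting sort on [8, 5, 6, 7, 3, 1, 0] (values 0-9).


Input: [8, 5, 6, 7, 3, 1, 0]
Counts: [1, 1, 0, 1, 0, 1, 1, 1, 1, 0]

Sorted: [0, 1, 3, 5, 6, 7, 8]


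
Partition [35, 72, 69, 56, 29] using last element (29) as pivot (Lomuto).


Pivot: 29
Place pivot at 0: [29, 72, 69, 56, 35]

Partitioned: [29, 72, 69, 56, 35]


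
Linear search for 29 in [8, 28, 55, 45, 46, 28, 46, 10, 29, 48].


i=0: 8!=29
i=1: 28!=29
i=2: 55!=29
i=3: 45!=29
i=4: 46!=29
i=5: 28!=29
i=6: 46!=29
i=7: 10!=29
i=8: 29==29 found!

Found at 8, 9 comps


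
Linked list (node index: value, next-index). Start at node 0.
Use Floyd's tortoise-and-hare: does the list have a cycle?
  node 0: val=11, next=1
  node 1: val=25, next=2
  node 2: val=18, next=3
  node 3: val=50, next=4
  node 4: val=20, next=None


Floyd's tortoise (slow, +1) and hare (fast, +2):
  init: slow=0, fast=0
  step 1: slow=1, fast=2
  step 2: slow=2, fast=4
  step 3: fast -> None, no cycle

Cycle: no


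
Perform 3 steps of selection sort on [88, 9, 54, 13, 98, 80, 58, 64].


Initial: [88, 9, 54, 13, 98, 80, 58, 64]
Step 1: min=9 at 1
  Swap: [9, 88, 54, 13, 98, 80, 58, 64]
Step 2: min=13 at 3
  Swap: [9, 13, 54, 88, 98, 80, 58, 64]
Step 3: min=54 at 2
  Swap: [9, 13, 54, 88, 98, 80, 58, 64]

After 3 steps: [9, 13, 54, 88, 98, 80, 58, 64]


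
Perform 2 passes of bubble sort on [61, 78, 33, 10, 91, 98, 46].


Initial: [61, 78, 33, 10, 91, 98, 46]
Pass 1: [61, 33, 10, 78, 91, 46, 98] (3 swaps)
Pass 2: [33, 10, 61, 78, 46, 91, 98] (3 swaps)

After 2 passes: [33, 10, 61, 78, 46, 91, 98]


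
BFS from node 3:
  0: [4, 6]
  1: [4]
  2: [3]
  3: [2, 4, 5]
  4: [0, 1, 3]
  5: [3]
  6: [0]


Visit 3, enqueue [2, 4, 5]
Visit 2, enqueue []
Visit 4, enqueue [0, 1]
Visit 5, enqueue []
Visit 0, enqueue [6]
Visit 1, enqueue []
Visit 6, enqueue []

BFS order: [3, 2, 4, 5, 0, 1, 6]


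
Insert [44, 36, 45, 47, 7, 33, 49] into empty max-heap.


Insert 44: [44]
Insert 36: [44, 36]
Insert 45: [45, 36, 44]
Insert 47: [47, 45, 44, 36]
Insert 7: [47, 45, 44, 36, 7]
Insert 33: [47, 45, 44, 36, 7, 33]
Insert 49: [49, 45, 47, 36, 7, 33, 44]

Final heap: [49, 45, 47, 36, 7, 33, 44]


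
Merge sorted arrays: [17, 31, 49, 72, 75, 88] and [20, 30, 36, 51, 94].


Take 17 from A
Take 20 from B
Take 30 from B
Take 31 from A
Take 36 from B
Take 49 from A
Take 51 from B
Take 72 from A
Take 75 from A
Take 88 from A

Merged: [17, 20, 30, 31, 36, 49, 51, 72, 75, 88, 94]


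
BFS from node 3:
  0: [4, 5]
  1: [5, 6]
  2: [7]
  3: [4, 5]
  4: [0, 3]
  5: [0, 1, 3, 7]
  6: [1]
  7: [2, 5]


Visit 3, enqueue [4, 5]
Visit 4, enqueue [0]
Visit 5, enqueue [1, 7]
Visit 0, enqueue []
Visit 1, enqueue [6]
Visit 7, enqueue [2]
Visit 6, enqueue []
Visit 2, enqueue []

BFS order: [3, 4, 5, 0, 1, 7, 6, 2]


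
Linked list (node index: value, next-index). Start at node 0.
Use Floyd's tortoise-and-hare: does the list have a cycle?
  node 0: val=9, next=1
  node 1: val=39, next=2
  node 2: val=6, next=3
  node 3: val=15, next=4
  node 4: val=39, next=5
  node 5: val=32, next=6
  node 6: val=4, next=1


Floyd's tortoise (slow, +1) and hare (fast, +2):
  init: slow=0, fast=0
  step 1: slow=1, fast=2
  step 2: slow=2, fast=4
  step 3: slow=3, fast=6
  step 4: slow=4, fast=2
  step 5: slow=5, fast=4
  step 6: slow=6, fast=6
  slow == fast at node 6: cycle detected

Cycle: yes


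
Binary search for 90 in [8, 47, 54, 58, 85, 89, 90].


Step 1: lo=0, hi=6, mid=3, val=58
Step 2: lo=4, hi=6, mid=5, val=89
Step 3: lo=6, hi=6, mid=6, val=90

Found at index 6


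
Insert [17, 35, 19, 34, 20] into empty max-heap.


Insert 17: [17]
Insert 35: [35, 17]
Insert 19: [35, 17, 19]
Insert 34: [35, 34, 19, 17]
Insert 20: [35, 34, 19, 17, 20]

Final heap: [35, 34, 19, 17, 20]


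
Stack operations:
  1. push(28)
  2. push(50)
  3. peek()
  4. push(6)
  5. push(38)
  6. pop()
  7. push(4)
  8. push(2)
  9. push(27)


push(28) -> [28]
push(50) -> [28, 50]
peek()->50
push(6) -> [28, 50, 6]
push(38) -> [28, 50, 6, 38]
pop()->38, [28, 50, 6]
push(4) -> [28, 50, 6, 4]
push(2) -> [28, 50, 6, 4, 2]
push(27) -> [28, 50, 6, 4, 2, 27]

Final stack: [28, 50, 6, 4, 2, 27]


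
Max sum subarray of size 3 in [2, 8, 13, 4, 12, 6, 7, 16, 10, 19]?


[0:3]: 23
[1:4]: 25
[2:5]: 29
[3:6]: 22
[4:7]: 25
[5:8]: 29
[6:9]: 33
[7:10]: 45

Max: 45 at [7:10]


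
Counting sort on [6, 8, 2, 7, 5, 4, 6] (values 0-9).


Input: [6, 8, 2, 7, 5, 4, 6]
Counts: [0, 0, 1, 0, 1, 1, 2, 1, 1, 0]

Sorted: [2, 4, 5, 6, 6, 7, 8]


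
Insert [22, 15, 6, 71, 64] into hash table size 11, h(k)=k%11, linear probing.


Insert 22: h=0 -> slot 0
Insert 15: h=4 -> slot 4
Insert 6: h=6 -> slot 6
Insert 71: h=5 -> slot 5
Insert 64: h=9 -> slot 9

Table: [22, None, None, None, 15, 71, 6, None, None, 64, None]


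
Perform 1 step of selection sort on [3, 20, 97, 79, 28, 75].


Initial: [3, 20, 97, 79, 28, 75]
Step 1: min=3 at 0
  Swap: [3, 20, 97, 79, 28, 75]

After 1 step: [3, 20, 97, 79, 28, 75]


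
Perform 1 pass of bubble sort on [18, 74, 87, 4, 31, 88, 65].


Initial: [18, 74, 87, 4, 31, 88, 65]
Pass 1: [18, 74, 4, 31, 87, 65, 88] (3 swaps)

After 1 pass: [18, 74, 4, 31, 87, 65, 88]


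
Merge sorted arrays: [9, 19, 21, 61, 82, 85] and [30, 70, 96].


Take 9 from A
Take 19 from A
Take 21 from A
Take 30 from B
Take 61 from A
Take 70 from B
Take 82 from A
Take 85 from A

Merged: [9, 19, 21, 30, 61, 70, 82, 85, 96]


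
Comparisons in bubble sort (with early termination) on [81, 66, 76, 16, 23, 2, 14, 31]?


Algorithm: bubble sort (with early termination)
Input: [81, 66, 76, 16, 23, 2, 14, 31]
Sorted: [2, 14, 16, 23, 31, 66, 76, 81]

27


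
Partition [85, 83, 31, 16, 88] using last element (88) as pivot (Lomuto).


Pivot: 88
  85 <= 88: advance i (no swap)
  83 <= 88: advance i (no swap)
  31 <= 88: advance i (no swap)
  16 <= 88: advance i (no swap)
Place pivot at 4: [85, 83, 31, 16, 88]

Partitioned: [85, 83, 31, 16, 88]


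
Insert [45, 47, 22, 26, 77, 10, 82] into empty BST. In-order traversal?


Insert 45: root
Insert 47: R from 45
Insert 22: L from 45
Insert 26: L from 45 -> R from 22
Insert 77: R from 45 -> R from 47
Insert 10: L from 45 -> L from 22
Insert 82: R from 45 -> R from 47 -> R from 77

In-order: [10, 22, 26, 45, 47, 77, 82]


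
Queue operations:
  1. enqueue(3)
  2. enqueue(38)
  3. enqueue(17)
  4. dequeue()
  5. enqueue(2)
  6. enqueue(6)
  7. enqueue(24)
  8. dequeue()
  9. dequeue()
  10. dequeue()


enqueue(3) -> [3]
enqueue(38) -> [3, 38]
enqueue(17) -> [3, 38, 17]
dequeue()->3, [38, 17]
enqueue(2) -> [38, 17, 2]
enqueue(6) -> [38, 17, 2, 6]
enqueue(24) -> [38, 17, 2, 6, 24]
dequeue()->38, [17, 2, 6, 24]
dequeue()->17, [2, 6, 24]
dequeue()->2, [6, 24]

Final queue: [6, 24]


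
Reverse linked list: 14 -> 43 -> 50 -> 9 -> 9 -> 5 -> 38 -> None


Step 1: curr=14, set curr.next=prev(None) | reversed so far: 14
Step 2: curr=43, set curr.next=prev(14) | reversed so far: 43 -> 14
Step 3: curr=50, set curr.next=prev(43) | reversed so far: 50 -> 43 -> 14
Step 4: curr=9, set curr.next=prev(50) | reversed so far: 9 -> 50 -> 43 -> 14
Step 5: curr=9, set curr.next=prev(9) | reversed so far: 9 -> 9 -> 50 -> 43 -> 14
Step 6: curr=5, set curr.next=prev(9) | reversed so far: 5 -> 9 -> 9 -> 50 -> 43 -> 14
Step 7: curr=38, set curr.next=prev(5) | reversed so far: 38 -> 5 -> 9 -> 9 -> 50 -> 43 -> 14

38 -> 5 -> 9 -> 9 -> 50 -> 43 -> 14 -> None


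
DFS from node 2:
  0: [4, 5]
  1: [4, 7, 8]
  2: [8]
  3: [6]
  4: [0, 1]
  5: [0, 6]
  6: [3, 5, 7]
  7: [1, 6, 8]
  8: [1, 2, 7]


Visit 2, push [8]
Visit 8, push [7, 1]
Visit 1, push [7, 4]
Visit 4, push [0]
Visit 0, push [5]
Visit 5, push [6]
Visit 6, push [7, 3]
Visit 3, push []
Visit 7, push []

DFS order: [2, 8, 1, 4, 0, 5, 6, 3, 7]


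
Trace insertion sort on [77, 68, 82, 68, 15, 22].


Initial: [77, 68, 82, 68, 15, 22]
Insert 68: [68, 77, 82, 68, 15, 22]
Insert 82: [68, 77, 82, 68, 15, 22]
Insert 68: [68, 68, 77, 82, 15, 22]
Insert 15: [15, 68, 68, 77, 82, 22]
Insert 22: [15, 22, 68, 68, 77, 82]

Sorted: [15, 22, 68, 68, 77, 82]


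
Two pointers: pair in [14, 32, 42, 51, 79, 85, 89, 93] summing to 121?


lo=0(14)+hi=7(93)=107
lo=1(32)+hi=7(93)=125
lo=1(32)+hi=6(89)=121

Yes: 32+89=121


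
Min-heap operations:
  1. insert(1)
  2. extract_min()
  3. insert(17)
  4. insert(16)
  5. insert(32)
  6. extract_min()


insert(1) -> [1]
extract_min()->1, []
insert(17) -> [17]
insert(16) -> [16, 17]
insert(32) -> [16, 17, 32]
extract_min()->16, [17, 32]

Final heap: [17, 32]


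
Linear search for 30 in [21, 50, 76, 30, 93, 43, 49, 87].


i=0: 21!=30
i=1: 50!=30
i=2: 76!=30
i=3: 30==30 found!

Found at 3, 4 comps


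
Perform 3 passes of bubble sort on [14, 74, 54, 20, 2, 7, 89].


Initial: [14, 74, 54, 20, 2, 7, 89]
Pass 1: [14, 54, 20, 2, 7, 74, 89] (4 swaps)
Pass 2: [14, 20, 2, 7, 54, 74, 89] (3 swaps)
Pass 3: [14, 2, 7, 20, 54, 74, 89] (2 swaps)

After 3 passes: [14, 2, 7, 20, 54, 74, 89]


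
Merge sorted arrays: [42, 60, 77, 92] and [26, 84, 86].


Take 26 from B
Take 42 from A
Take 60 from A
Take 77 from A
Take 84 from B
Take 86 from B

Merged: [26, 42, 60, 77, 84, 86, 92]


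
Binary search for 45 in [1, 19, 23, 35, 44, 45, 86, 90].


Step 1: lo=0, hi=7, mid=3, val=35
Step 2: lo=4, hi=7, mid=5, val=45

Found at index 5


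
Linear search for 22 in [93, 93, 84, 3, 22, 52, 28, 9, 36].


i=0: 93!=22
i=1: 93!=22
i=2: 84!=22
i=3: 3!=22
i=4: 22==22 found!

Found at 4, 5 comps


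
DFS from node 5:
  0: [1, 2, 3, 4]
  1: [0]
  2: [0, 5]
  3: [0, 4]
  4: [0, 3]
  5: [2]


Visit 5, push [2]
Visit 2, push [0]
Visit 0, push [4, 3, 1]
Visit 1, push []
Visit 3, push [4]
Visit 4, push []

DFS order: [5, 2, 0, 1, 3, 4]


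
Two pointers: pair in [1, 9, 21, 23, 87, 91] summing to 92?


lo=0(1)+hi=5(91)=92

Yes: 1+91=92


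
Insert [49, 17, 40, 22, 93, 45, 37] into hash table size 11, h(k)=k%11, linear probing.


Insert 49: h=5 -> slot 5
Insert 17: h=6 -> slot 6
Insert 40: h=7 -> slot 7
Insert 22: h=0 -> slot 0
Insert 93: h=5, 3 probes -> slot 8
Insert 45: h=1 -> slot 1
Insert 37: h=4 -> slot 4

Table: [22, 45, None, None, 37, 49, 17, 40, 93, None, None]


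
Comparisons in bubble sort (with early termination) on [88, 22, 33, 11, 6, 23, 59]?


Algorithm: bubble sort (with early termination)
Input: [88, 22, 33, 11, 6, 23, 59]
Sorted: [6, 11, 22, 23, 33, 59, 88]

20


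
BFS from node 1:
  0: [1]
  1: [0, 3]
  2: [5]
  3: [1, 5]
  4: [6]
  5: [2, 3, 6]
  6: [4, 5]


Visit 1, enqueue [0, 3]
Visit 0, enqueue []
Visit 3, enqueue [5]
Visit 5, enqueue [2, 6]
Visit 2, enqueue []
Visit 6, enqueue [4]
Visit 4, enqueue []

BFS order: [1, 0, 3, 5, 2, 6, 4]


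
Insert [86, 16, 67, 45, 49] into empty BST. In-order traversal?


Insert 86: root
Insert 16: L from 86
Insert 67: L from 86 -> R from 16
Insert 45: L from 86 -> R from 16 -> L from 67
Insert 49: L from 86 -> R from 16 -> L from 67 -> R from 45

In-order: [16, 45, 49, 67, 86]


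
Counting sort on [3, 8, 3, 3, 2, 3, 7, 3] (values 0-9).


Input: [3, 8, 3, 3, 2, 3, 7, 3]
Counts: [0, 0, 1, 5, 0, 0, 0, 1, 1, 0]

Sorted: [2, 3, 3, 3, 3, 3, 7, 8]


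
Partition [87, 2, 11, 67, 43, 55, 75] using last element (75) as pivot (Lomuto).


Pivot: 75
  2 <= 75: swap -> [2, 87, 11, 67, 43, 55, 75]
  11 <= 75: swap -> [2, 11, 87, 67, 43, 55, 75]
  67 <= 75: swap -> [2, 11, 67, 87, 43, 55, 75]
  43 <= 75: swap -> [2, 11, 67, 43, 87, 55, 75]
  55 <= 75: swap -> [2, 11, 67, 43, 55, 87, 75]
Place pivot at 5: [2, 11, 67, 43, 55, 75, 87]

Partitioned: [2, 11, 67, 43, 55, 75, 87]


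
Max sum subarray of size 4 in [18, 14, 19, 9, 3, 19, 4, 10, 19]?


[0:4]: 60
[1:5]: 45
[2:6]: 50
[3:7]: 35
[4:8]: 36
[5:9]: 52

Max: 60 at [0:4]


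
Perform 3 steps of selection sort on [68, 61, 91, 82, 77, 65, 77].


Initial: [68, 61, 91, 82, 77, 65, 77]
Step 1: min=61 at 1
  Swap: [61, 68, 91, 82, 77, 65, 77]
Step 2: min=65 at 5
  Swap: [61, 65, 91, 82, 77, 68, 77]
Step 3: min=68 at 5
  Swap: [61, 65, 68, 82, 77, 91, 77]

After 3 steps: [61, 65, 68, 82, 77, 91, 77]


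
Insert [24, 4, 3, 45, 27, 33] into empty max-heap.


Insert 24: [24]
Insert 4: [24, 4]
Insert 3: [24, 4, 3]
Insert 45: [45, 24, 3, 4]
Insert 27: [45, 27, 3, 4, 24]
Insert 33: [45, 27, 33, 4, 24, 3]

Final heap: [45, 27, 33, 4, 24, 3]


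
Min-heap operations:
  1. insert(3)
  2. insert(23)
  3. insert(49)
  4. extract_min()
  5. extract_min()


insert(3) -> [3]
insert(23) -> [3, 23]
insert(49) -> [3, 23, 49]
extract_min()->3, [23, 49]
extract_min()->23, [49]

Final heap: [49]


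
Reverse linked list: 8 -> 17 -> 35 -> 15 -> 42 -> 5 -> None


Step 1: curr=8, set curr.next=prev(None) | reversed so far: 8
Step 2: curr=17, set curr.next=prev(8) | reversed so far: 17 -> 8
Step 3: curr=35, set curr.next=prev(17) | reversed so far: 35 -> 17 -> 8
Step 4: curr=15, set curr.next=prev(35) | reversed so far: 15 -> 35 -> 17 -> 8
Step 5: curr=42, set curr.next=prev(15) | reversed so far: 42 -> 15 -> 35 -> 17 -> 8
Step 6: curr=5, set curr.next=prev(42) | reversed so far: 5 -> 42 -> 15 -> 35 -> 17 -> 8

5 -> 42 -> 15 -> 35 -> 17 -> 8 -> None


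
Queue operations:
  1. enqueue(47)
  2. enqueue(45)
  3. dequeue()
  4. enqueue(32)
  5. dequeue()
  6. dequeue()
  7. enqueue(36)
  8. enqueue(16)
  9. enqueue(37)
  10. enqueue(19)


enqueue(47) -> [47]
enqueue(45) -> [47, 45]
dequeue()->47, [45]
enqueue(32) -> [45, 32]
dequeue()->45, [32]
dequeue()->32, []
enqueue(36) -> [36]
enqueue(16) -> [36, 16]
enqueue(37) -> [36, 16, 37]
enqueue(19) -> [36, 16, 37, 19]

Final queue: [36, 16, 37, 19]
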